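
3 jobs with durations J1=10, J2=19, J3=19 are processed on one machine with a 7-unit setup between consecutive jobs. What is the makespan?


Makespan = Σ processing + (n-1) × setup
= (10 + 19 + 19) + (3-1)×7
= 48 + 14
= 62 time units


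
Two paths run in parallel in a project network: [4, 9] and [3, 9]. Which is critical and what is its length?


Path A: 4 + 9 = 13
Path B: 3 + 9 = 12
Critical path = longest = max(13, 12)
= 13 (Path A)


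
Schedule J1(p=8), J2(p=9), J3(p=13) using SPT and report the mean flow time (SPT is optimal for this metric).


SPT order: J1 → J2 → J3
Completion times:
  J1: C=8
  J2: C=17
  J3: C=30
Sum = 55, n = 3
Mean flow = 55/3
= 18.33


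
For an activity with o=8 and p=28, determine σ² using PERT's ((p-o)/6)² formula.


σ² = ((p - o) / 6)² = (p - o)² / 36
= (28 - 8)² / 36
= 20² / 36
= 400 / 36
= 11.1111


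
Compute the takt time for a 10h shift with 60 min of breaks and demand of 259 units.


Available = 10×60 - 60 = 540 min
Takt time = 540 / 259
= 2.08 min/unit


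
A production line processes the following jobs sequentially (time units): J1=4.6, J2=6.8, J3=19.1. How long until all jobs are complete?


Sequential makespan: sum all processing times
= 4.6 + 6.8 + 19.1
= 30.5 time units


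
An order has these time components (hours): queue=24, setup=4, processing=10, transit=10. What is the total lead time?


Lead time = queue + setup + processing + transit
= 24 + 4 + 10 + 10
= 48 hours


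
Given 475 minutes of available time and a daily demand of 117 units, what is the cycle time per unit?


Cycle time = available time / demand
= 475 / 117
= 4.06 min/unit


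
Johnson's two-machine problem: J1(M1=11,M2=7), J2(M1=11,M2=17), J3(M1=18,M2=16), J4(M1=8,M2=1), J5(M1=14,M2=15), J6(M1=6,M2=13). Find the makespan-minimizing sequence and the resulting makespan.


Johnson's rule:
Group 1 (M1≤M2, sort by M1): ['J6', 'J2', 'J5']
Group 2 (M1>M2, sort desc M2): ['J3', 'J1', 'J4']
Sequence: J6 → J2 → J5 → J3 → J1 → J4
Makespan calculation:
  J6: M1 done=6, M2 done=19
  J2: M1 done=17, M2 done=36
  J5: M1 done=31, M2 done=51
  J3: M1 done=49, M2 done=67
  J1: M1 done=60, M2 done=74
  J4: M1 done=68, M2 done=75
= Sequence: J6 → J2 → J5 → J3 → J1 → J4, Makespan: 75


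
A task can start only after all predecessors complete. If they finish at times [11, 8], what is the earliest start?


ES = max of all predecessor completion times
Predecessors: [11, 8]
ES = max(11, 8)
= 11


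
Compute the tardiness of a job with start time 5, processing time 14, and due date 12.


Completion = start + processing = 5 + 14 = 19
Tardiness = max(0, C - d) = max(0, 19 - 12)
= max(0, 7)
= 7


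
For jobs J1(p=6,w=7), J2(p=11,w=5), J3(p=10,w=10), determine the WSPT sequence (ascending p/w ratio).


WSPT (Smith's rule): sort by p/w ascending
  J1: p/w = 6/7 = 0.857
  J3: p/w = 10/10 = 1.000
  J2: p/w = 11/5 = 2.200
Order: J1 → J3 → J2


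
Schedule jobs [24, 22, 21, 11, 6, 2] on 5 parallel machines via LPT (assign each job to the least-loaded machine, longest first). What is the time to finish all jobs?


Jobs (LPT sorted): [24, 22, 21, 11, 6, 2]
Machines: 5
  J=24 → Machine 1 (load: 0+24=24)
  J=22 → Machine 2 (load: 0+22=22)
  J=21 → Machine 3 (load: 0+21=21)
  J=11 → Machine 4 (load: 0+11=11)
  J=6 → Machine 5 (load: 0+6=6)
  J=2 → Machine 5 (load: 6+2=8)
Machine loads: [24, 22, 21, 11, 8]
Makespan = max = 24 time units


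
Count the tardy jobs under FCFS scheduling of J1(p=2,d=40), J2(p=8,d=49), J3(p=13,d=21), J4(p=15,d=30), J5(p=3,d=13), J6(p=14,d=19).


Completion vs due date:
  J1: C=2, d=40 → on time
  J2: C=10, d=49 → on time
  J3: C=23, d=21 → TARDY
  J4: C=38, d=30 → TARDY
  J5: C=41, d=13 → TARDY
  J6: C=55, d=19 → TARDY
Tardy jobs: J3, J4, J5, J6
Count = 4


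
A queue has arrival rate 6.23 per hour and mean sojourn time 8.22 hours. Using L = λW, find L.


Little's law: L = λ × W
= 6.23 × 8.22
= 51.21


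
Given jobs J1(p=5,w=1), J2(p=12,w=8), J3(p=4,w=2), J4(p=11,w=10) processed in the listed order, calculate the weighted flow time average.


Completion times:
  J1: C=5, w×C=1×5=5
  J2: C=17, w×C=8×17=136
  J3: C=21, w×C=2×21=42
  J4: C=32, w×C=10×32=320
Sum w×C = 503
Sum w = 21
Weighted avg = 503/21
= 23.95


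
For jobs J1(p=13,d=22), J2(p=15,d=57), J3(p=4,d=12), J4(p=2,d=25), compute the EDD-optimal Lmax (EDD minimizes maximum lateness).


EDD order: J3 → J1 → J4 → J2
Completion and lateness:
  J3: C=4, d=12, L=4-12=-8
  J1: C=17, d=22, L=17-22=-5
  J4: C=19, d=25, L=19-25=-6
  J2: C=34, d=57, L=34-57=-23
Lmax = max(-8, -5, -6, -23)
= -5


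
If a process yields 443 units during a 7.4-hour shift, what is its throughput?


Throughput = units / time
= 443 / 7.4
= 59.9 units/hour


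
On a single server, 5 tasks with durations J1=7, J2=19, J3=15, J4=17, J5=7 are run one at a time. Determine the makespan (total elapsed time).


Sequential makespan: sum all processing times
= 7 + 19 + 15 + 17 + 7
= 65 time units


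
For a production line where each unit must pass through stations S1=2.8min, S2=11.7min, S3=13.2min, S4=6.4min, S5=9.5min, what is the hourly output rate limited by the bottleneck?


Bottleneck = longest station time
Station times: [2.8, 11.7, 13.2, 6.4, 9.5]
Max = 13.2 min
Rate = 60 / 13.2
= 4.55 units/hour (bottleneck: 13.2min)


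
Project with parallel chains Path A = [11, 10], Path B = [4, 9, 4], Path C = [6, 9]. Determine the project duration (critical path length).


Path A: 11 + 10 = 21
Path B: 4 + 9 + 4 = 17
Path C: 6 + 9 = 15
Critical path = longest = max(21, 17, 15)
= 21 (Path A)


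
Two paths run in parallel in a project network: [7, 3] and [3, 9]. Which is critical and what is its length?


Path A: 7 + 3 = 10
Path B: 3 + 9 = 12
Critical path = longest = max(10, 12)
= 12 (Path B)


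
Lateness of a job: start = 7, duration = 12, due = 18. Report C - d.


Completion = 7 + 12 = 19
Lateness = C - d = 19 - 18
= 1


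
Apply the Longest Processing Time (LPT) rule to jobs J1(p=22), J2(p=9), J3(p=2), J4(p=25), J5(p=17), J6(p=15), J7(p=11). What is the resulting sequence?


LPT: sort by longest processing time first
  J4: p=25
  J1: p=22
  J5: p=17
  J6: p=15
  J7: p=11
  J2: p=9
  J3: p=2
Order: J4 → J1 → J5 → J6 → J7 → J2 → J3


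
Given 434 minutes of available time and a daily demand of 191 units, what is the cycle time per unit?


Cycle time = available time / demand
= 434 / 191
= 2.27 min/unit


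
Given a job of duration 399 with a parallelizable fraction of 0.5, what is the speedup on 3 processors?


Amdahl's law: T_p = T × ((1-p) + p/N)
= 399 × ((1-0.5) + 0.5/3)
= 399 × (0.50 + 0.1667)
= 399 × 0.6667
= 266.00
Speedup = 399/266.00
= 1.50×


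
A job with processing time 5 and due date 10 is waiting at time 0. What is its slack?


Slack = due - current_time - processing
= 10 - 0 - 5
= 5


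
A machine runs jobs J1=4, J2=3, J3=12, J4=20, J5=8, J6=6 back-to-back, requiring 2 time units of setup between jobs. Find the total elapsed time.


Makespan = Σ processing + (n-1) × setup
= (4 + 3 + 12 + 20 + 8 + 6) + (6-1)×2
= 53 + 10
= 63 time units


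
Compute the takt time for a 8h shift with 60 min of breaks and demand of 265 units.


Available = 8×60 - 60 = 420 min
Takt time = 420 / 265
= 1.58 min/unit


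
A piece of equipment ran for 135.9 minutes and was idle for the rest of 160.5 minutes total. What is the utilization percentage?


Utilization = busy / total × 100
= 135.9 / 160.5 × 100
= 84.7%


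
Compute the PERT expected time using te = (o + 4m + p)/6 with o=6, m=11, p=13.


te = (o + 4m + p) / 6
= (6 + 4×11 + 13) / 6
= (6 + 44 + 13) / 6
= 63 / 6
= 10.50


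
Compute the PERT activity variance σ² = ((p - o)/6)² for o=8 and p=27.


σ² = ((p - o) / 6)² = (p - o)² / 36
= (27 - 8)² / 36
= 19² / 36
= 361 / 36
= 10.0278


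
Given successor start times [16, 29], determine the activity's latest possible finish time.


LF = min of all successor start times
Successors start at: [16, 29]
LF = min(16, 29)
= 16


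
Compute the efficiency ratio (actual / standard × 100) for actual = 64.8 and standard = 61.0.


Efficiency = (actual / standard) × 100
= (64.8 / 61.0) × 100
= 106.2%


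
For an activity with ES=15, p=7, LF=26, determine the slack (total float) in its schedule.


EF = ES + duration = 15 + 7 = 22
LS = LF - duration = 26 - 7 = 19
Total Float = LF - EF = 26 - 22
(or LS - ES = 19 - 15)
= 4


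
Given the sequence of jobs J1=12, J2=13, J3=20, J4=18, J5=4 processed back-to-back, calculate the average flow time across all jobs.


Completion times:
  J1: completes at 12
  J2: completes at 25
  J3: completes at 45
  J4: completes at 63
  J5: completes at 67
Sum = 212
Average = 212/5
= 42.40


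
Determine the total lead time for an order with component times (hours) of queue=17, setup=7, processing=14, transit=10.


Lead time = queue + setup + processing + transit
= 17 + 7 + 14 + 10
= 48 hours


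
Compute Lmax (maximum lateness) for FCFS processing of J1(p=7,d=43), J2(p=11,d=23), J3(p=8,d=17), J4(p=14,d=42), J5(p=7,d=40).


Lateness per job (L = C - d):
  J1: C=7, d=43, L=-36
  J2: C=18, d=23, L=-5
  J3: C=26, d=17, L=9
  J4: C=40, d=42, L=-2
  J5: C=47, d=40, L=7
Lmax = max(-36, -5, 9, -2, 7)
= 9


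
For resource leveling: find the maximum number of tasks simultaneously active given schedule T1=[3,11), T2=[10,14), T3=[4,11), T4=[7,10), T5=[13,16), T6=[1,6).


Check each time point for overlaps:
  t=4: 3 tasks active (T1, T3, T6)
Max concurrent = 3


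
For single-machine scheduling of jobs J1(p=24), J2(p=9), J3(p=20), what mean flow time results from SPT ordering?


SPT order: J2 → J3 → J1
Completion times:
  J2: C=9
  J3: C=29
  J1: C=53
Sum = 91, n = 3
Mean flow = 91/3
= 30.33


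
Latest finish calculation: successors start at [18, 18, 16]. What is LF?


LF = min of all successor start times
Successors start at: [18, 18, 16]
LF = min(18, 18, 16)
= 16


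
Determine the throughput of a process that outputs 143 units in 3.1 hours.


Throughput = units / time
= 143 / 3.1
= 46.1 units/hour


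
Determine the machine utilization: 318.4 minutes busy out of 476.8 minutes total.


Utilization = busy / total × 100
= 318.4 / 476.8 × 100
= 66.8%


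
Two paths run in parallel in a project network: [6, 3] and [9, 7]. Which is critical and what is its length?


Path A: 6 + 3 = 9
Path B: 9 + 7 = 16
Critical path = longest = max(9, 16)
= 16 (Path B)


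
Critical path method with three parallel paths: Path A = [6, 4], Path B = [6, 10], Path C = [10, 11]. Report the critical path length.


Path A: 6 + 4 = 10
Path B: 6 + 10 = 16
Path C: 10 + 11 = 21
Critical path = longest = max(10, 16, 21)
= 21 (Path C)


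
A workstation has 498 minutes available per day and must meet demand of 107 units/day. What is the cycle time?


Cycle time = available time / demand
= 498 / 107
= 4.65 min/unit


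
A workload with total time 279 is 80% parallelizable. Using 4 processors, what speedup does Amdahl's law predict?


Amdahl's law: T_p = T × ((1-p) + p/N)
= 279 × ((1-0.8) + 0.8/4)
= 279 × (0.20 + 0.2000)
= 279 × 0.4000
= 111.60
Speedup = 279/111.60
= 2.50×


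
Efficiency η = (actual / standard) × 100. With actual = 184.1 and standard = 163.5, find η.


Efficiency = (actual / standard) × 100
= (184.1 / 163.5) × 100
= 112.6%


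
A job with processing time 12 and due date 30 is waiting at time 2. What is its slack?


Slack = due - current_time - processing
= 30 - 2 - 12
= 16


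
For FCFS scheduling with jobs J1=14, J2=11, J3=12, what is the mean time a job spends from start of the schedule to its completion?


Completion times:
  J1: completes at 14
  J2: completes at 25
  J3: completes at 37
Sum = 76
Average = 76/3
= 25.33


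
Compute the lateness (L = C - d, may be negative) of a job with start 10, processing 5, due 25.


Completion = 10 + 5 = 15
Lateness = C - d = 15 - 25
= -10


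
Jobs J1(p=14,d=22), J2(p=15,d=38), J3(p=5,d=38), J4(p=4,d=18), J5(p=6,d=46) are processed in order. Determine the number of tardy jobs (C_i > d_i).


Completion vs due date:
  J1: C=14, d=22 → on time
  J2: C=29, d=38 → on time
  J3: C=34, d=38 → on time
  J4: C=38, d=18 → TARDY
  J5: C=44, d=46 → on time
Tardy jobs: J4
Count = 1


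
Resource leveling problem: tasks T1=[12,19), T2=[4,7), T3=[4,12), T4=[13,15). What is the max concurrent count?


Check each time point for overlaps:
  t=4: 2 tasks active (T2, T3)
Max concurrent = 2


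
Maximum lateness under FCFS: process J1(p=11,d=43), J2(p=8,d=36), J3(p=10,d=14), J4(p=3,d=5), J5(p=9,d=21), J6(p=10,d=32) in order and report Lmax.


Lateness per job (L = C - d):
  J1: C=11, d=43, L=-32
  J2: C=19, d=36, L=-17
  J3: C=29, d=14, L=15
  J4: C=32, d=5, L=27
  J5: C=41, d=21, L=20
  J6: C=51, d=32, L=19
Lmax = max(-32, -17, 15, 27, 20, 19)
= 27


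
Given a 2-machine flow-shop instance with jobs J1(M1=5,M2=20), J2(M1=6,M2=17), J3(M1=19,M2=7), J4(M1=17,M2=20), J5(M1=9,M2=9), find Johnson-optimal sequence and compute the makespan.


Johnson's rule:
Group 1 (M1≤M2, sort by M1): ['J1', 'J2', 'J5', 'J4']
Group 2 (M1>M2, sort desc M2): ['J3']
Sequence: J1 → J2 → J5 → J4 → J3
Makespan calculation:
  J1: M1 done=5, M2 done=25
  J2: M1 done=11, M2 done=42
  J5: M1 done=20, M2 done=51
  J4: M1 done=37, M2 done=71
  J3: M1 done=56, M2 done=78
= Sequence: J1 → J2 → J5 → J4 → J3, Makespan: 78


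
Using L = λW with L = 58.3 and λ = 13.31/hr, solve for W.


Little's law: L = λW → W = L / λ
= 58.3 / 13.31
= 4.38 hours


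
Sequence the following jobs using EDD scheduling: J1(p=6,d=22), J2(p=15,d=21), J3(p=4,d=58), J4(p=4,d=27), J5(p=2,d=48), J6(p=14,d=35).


EDD: sort by earliest due date
  J2: d=21, p=15
  J1: d=22, p=6
  J4: d=27, p=4
  J6: d=35, p=14
  J5: d=48, p=2
  J3: d=58, p=4
Order: J2 → J1 → J4 → J6 → J5 → J3


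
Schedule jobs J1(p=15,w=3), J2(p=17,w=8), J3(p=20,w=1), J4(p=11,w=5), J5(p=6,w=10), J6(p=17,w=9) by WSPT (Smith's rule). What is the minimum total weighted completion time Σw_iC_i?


WSPT order (by p/w): J5 → J6 → J2 → J4 → J1 → J3
  J5: C=6, w·C=10×6=60
  J6: C=23, w·C=9×23=207
  J2: C=40, w·C=8×40=320
  J4: C=51, w·C=5×51=255
  J1: C=66, w·C=3×66=198
  J3: C=86, w·C=1×86=86
Σ w·C = 1126
= 1126


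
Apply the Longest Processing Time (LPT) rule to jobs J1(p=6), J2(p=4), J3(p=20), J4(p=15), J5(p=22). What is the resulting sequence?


LPT: sort by longest processing time first
  J5: p=22
  J3: p=20
  J4: p=15
  J1: p=6
  J2: p=4
Order: J5 → J3 → J4 → J1 → J2


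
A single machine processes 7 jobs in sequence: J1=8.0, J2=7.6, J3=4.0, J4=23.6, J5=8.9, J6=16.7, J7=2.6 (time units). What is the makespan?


Sequential makespan: sum all processing times
= 8.0 + 7.6 + 4.0 + 23.6 + 8.9 + 16.7 + 2.6
= 71.4 time units


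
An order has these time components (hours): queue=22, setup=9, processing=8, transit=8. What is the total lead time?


Lead time = queue + setup + processing + transit
= 22 + 9 + 8 + 8
= 47 hours


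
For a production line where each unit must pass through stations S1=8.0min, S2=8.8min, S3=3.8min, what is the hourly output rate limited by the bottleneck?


Bottleneck = longest station time
Station times: [8.0, 8.8, 3.8]
Max = 8.8 min
Rate = 60 / 8.8
= 6.82 units/hour (bottleneck: 8.8min)


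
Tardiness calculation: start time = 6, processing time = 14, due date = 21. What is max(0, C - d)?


Completion = start + processing = 6 + 14 = 20
Tardiness = max(0, C - d) = max(0, 20 - 21)
= max(0, -1)
= 0


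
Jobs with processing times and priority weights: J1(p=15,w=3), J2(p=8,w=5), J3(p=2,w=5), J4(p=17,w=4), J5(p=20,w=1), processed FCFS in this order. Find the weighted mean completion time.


Completion times:
  J1: C=15, w×C=3×15=45
  J2: C=23, w×C=5×23=115
  J3: C=25, w×C=5×25=125
  J4: C=42, w×C=4×42=168
  J5: C=62, w×C=1×62=62
Sum w×C = 515
Sum w = 18
Weighted avg = 515/18
= 28.61


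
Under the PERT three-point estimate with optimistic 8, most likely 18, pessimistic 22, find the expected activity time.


te = (o + 4m + p) / 6
= (8 + 4×18 + 22) / 6
= (8 + 72 + 22) / 6
= 102 / 6
= 17.00


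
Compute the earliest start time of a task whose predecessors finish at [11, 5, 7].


ES = max of all predecessor completion times
Predecessors: [11, 5, 7]
ES = max(11, 5, 7)
= 11


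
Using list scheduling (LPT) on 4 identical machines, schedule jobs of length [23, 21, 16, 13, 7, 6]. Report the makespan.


Jobs (LPT sorted): [23, 21, 16, 13, 7, 6]
Machines: 4
  J=23 → Machine 1 (load: 0+23=23)
  J=21 → Machine 2 (load: 0+21=21)
  J=16 → Machine 3 (load: 0+16=16)
  J=13 → Machine 4 (load: 0+13=13)
  J=7 → Machine 4 (load: 13+7=20)
  J=6 → Machine 3 (load: 16+6=22)
Machine loads: [23, 21, 22, 20]
Makespan = max = 23 time units


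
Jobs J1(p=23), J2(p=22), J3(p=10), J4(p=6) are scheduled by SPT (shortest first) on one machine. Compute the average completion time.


SPT order: J4 → J3 → J2 → J1
Completion times:
  J4: C=6
  J3: C=16
  J2: C=38
  J1: C=61
Sum = 121, n = 4
Mean flow = 121/4
= 30.25


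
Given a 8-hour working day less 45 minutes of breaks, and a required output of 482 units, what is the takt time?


Available = 8×60 - 45 = 435 min
Takt time = 435 / 482
= 0.90 min/unit


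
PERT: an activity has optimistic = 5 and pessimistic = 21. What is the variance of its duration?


σ² = ((p - o) / 6)² = (p - o)² / 36
= (21 - 5)² / 36
= 16² / 36
= 256 / 36
= 7.1111


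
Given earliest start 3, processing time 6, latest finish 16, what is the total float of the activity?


EF = ES + duration = 3 + 6 = 9
LS = LF - duration = 16 - 6 = 10
Total Float = LF - EF = 16 - 9
(or LS - ES = 10 - 3)
= 7


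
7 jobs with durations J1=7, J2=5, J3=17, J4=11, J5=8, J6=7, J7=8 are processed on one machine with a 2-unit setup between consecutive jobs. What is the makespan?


Makespan = Σ processing + (n-1) × setup
= (7 + 5 + 17 + 11 + 8 + 7 + 8) + (7-1)×2
= 63 + 12
= 75 time units


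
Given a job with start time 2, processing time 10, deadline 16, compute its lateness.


Completion = 2 + 10 = 12
Lateness = C - d = 12 - 16
= -4


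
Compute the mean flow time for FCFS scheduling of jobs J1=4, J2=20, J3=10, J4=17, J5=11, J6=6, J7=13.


Completion times:
  J1: completes at 4
  J2: completes at 24
  J3: completes at 34
  J4: completes at 51
  J5: completes at 62
  J6: completes at 68
  J7: completes at 81
Sum = 324
Average = 324/7
= 46.29


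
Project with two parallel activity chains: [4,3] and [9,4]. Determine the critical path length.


Path A: 4 + 3 = 7
Path B: 9 + 4 = 13
Critical path = longest = max(7, 13)
= 13 (Path B)


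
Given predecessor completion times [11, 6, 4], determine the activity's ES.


ES = max of all predecessor completion times
Predecessors: [11, 6, 4]
ES = max(11, 6, 4)
= 11


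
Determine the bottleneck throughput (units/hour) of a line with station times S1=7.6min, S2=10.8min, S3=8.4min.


Bottleneck = longest station time
Station times: [7.6, 10.8, 8.4]
Max = 10.8 min
Rate = 60 / 10.8
= 5.56 units/hour (bottleneck: 10.8min)


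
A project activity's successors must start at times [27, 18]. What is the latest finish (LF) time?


LF = min of all successor start times
Successors start at: [27, 18]
LF = min(27, 18)
= 18


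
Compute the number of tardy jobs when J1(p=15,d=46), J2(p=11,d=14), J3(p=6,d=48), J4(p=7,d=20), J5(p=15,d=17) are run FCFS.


Completion vs due date:
  J1: C=15, d=46 → on time
  J2: C=26, d=14 → TARDY
  J3: C=32, d=48 → on time
  J4: C=39, d=20 → TARDY
  J5: C=54, d=17 → TARDY
Tardy jobs: J2, J4, J5
Count = 3


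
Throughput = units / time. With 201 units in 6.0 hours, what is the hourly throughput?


Throughput = units / time
= 201 / 6.0
= 33.5 units/hour


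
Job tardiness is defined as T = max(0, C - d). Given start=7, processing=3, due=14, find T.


Completion = start + processing = 7 + 3 = 10
Tardiness = max(0, C - d) = max(0, 10 - 14)
= max(0, -4)
= 0


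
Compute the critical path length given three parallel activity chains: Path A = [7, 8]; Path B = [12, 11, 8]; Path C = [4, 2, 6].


Path A: 7 + 8 = 15
Path B: 12 + 11 + 8 = 31
Path C: 4 + 2 + 6 = 12
Critical path = longest = max(15, 31, 12)
= 31 (Path B)


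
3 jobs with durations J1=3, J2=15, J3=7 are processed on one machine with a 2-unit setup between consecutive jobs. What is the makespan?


Makespan = Σ processing + (n-1) × setup
= (3 + 15 + 7) + (3-1)×2
= 25 + 4
= 29 time units


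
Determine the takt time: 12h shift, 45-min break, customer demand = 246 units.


Available = 12×60 - 45 = 675 min
Takt time = 675 / 246
= 2.74 min/unit


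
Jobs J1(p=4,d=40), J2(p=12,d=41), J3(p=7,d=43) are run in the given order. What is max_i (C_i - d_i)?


Lateness per job (L = C - d):
  J1: C=4, d=40, L=-36
  J2: C=16, d=41, L=-25
  J3: C=23, d=43, L=-20
Lmax = max(-36, -25, -20)
= -20


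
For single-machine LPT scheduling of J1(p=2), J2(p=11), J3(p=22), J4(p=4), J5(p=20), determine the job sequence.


LPT: sort by longest processing time first
  J3: p=22
  J5: p=20
  J2: p=11
  J4: p=4
  J1: p=2
Order: J3 → J5 → J2 → J4 → J1


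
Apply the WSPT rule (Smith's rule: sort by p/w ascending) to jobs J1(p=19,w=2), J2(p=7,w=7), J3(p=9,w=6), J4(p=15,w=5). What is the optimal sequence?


WSPT (Smith's rule): sort by p/w ascending
  J2: p/w = 7/7 = 1.000
  J3: p/w = 9/6 = 1.500
  J4: p/w = 15/5 = 3.000
  J1: p/w = 19/2 = 9.500
Order: J2 → J3 → J4 → J1


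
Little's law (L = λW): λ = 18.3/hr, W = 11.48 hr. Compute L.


Little's law: L = λ × W
= 18.3 × 11.48
= 210.08


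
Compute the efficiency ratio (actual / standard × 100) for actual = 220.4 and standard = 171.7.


Efficiency = (actual / standard) × 100
= (220.4 / 171.7) × 100
= 128.4%


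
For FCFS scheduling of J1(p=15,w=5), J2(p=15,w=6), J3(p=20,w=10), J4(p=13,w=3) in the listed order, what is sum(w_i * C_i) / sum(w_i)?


Completion times:
  J1: C=15, w×C=5×15=75
  J2: C=30, w×C=6×30=180
  J3: C=50, w×C=10×50=500
  J4: C=63, w×C=3×63=189
Sum w×C = 944
Sum w = 24
Weighted avg = 944/24
= 39.33


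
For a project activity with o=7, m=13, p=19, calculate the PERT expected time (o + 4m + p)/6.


te = (o + 4m + p) / 6
= (7 + 4×13 + 19) / 6
= (7 + 52 + 19) / 6
= 78 / 6
= 13.00


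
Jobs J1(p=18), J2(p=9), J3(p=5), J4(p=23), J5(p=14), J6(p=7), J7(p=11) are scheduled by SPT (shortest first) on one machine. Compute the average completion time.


SPT order: J3 → J6 → J2 → J7 → J5 → J1 → J4
Completion times:
  J3: C=5
  J6: C=12
  J2: C=21
  J7: C=32
  J5: C=46
  J1: C=64
  J4: C=87
Sum = 267, n = 7
Mean flow = 267/7
= 38.14


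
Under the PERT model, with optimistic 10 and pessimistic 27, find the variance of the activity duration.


σ² = ((p - o) / 6)² = (p - o)² / 36
= (27 - 10)² / 36
= 17² / 36
= 289 / 36
= 8.0278


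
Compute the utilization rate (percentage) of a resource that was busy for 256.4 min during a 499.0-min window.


Utilization = busy / total × 100
= 256.4 / 499.0 × 100
= 51.4%


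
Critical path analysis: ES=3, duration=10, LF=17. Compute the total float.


EF = ES + duration = 3 + 10 = 13
LS = LF - duration = 17 - 10 = 7
Total Float = LF - EF = 17 - 13
(or LS - ES = 7 - 3)
= 4


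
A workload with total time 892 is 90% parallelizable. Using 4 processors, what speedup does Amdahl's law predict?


Amdahl's law: T_p = T × ((1-p) + p/N)
= 892 × ((1-0.9) + 0.9/4)
= 892 × (0.10 + 0.2250)
= 892 × 0.3250
= 289.90
Speedup = 892/289.90
= 3.08×


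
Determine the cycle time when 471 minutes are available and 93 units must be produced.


Cycle time = available time / demand
= 471 / 93
= 5.06 min/unit


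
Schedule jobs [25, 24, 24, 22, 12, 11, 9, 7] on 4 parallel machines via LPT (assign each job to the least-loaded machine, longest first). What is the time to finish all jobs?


Jobs (LPT sorted): [25, 24, 24, 22, 12, 11, 9, 7]
Machines: 4
  J=25 → Machine 1 (load: 0+25=25)
  J=24 → Machine 2 (load: 0+24=24)
  J=24 → Machine 3 (load: 0+24=24)
  J=22 → Machine 4 (load: 0+22=22)
  J=12 → Machine 4 (load: 22+12=34)
  J=11 → Machine 2 (load: 24+11=35)
  J=9 → Machine 3 (load: 24+9=33)
  J=7 → Machine 1 (load: 25+7=32)
Machine loads: [32, 35, 33, 34]
Makespan = max = 35 time units


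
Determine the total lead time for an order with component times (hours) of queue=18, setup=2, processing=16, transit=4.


Lead time = queue + setup + processing + transit
= 18 + 2 + 16 + 4
= 40 hours


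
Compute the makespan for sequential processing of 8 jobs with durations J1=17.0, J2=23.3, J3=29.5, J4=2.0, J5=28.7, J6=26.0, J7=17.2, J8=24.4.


Sequential makespan: sum all processing times
= 17.0 + 23.3 + 29.5 + 2.0 + 28.7 + 26.0 + 17.2 + 24.4
= 168.1 time units


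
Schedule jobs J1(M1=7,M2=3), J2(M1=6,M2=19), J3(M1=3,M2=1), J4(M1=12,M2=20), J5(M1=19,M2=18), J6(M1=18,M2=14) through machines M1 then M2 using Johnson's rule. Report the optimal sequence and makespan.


Johnson's rule:
Group 1 (M1≤M2, sort by M1): ['J2', 'J4']
Group 2 (M1>M2, sort desc M2): ['J5', 'J6', 'J1', 'J3']
Sequence: J2 → J4 → J5 → J6 → J1 → J3
Makespan calculation:
  J2: M1 done=6, M2 done=25
  J4: M1 done=18, M2 done=45
  J5: M1 done=37, M2 done=63
  J6: M1 done=55, M2 done=77
  J1: M1 done=62, M2 done=80
  J3: M1 done=65, M2 done=81
= Sequence: J2 → J4 → J5 → J6 → J1 → J3, Makespan: 81


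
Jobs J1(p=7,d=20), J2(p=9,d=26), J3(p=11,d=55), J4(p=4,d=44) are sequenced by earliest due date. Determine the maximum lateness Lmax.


EDD order: J1 → J2 → J4 → J3
Completion and lateness:
  J1: C=7, d=20, L=7-20=-13
  J2: C=16, d=26, L=16-26=-10
  J4: C=20, d=44, L=20-44=-24
  J3: C=31, d=55, L=31-55=-24
Lmax = max(-13, -10, -24, -24)
= -10


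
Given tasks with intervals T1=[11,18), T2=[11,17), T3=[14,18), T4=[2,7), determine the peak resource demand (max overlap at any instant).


Check each time point for overlaps:
  t=14: 3 tasks active (T1, T2, T3)
Max concurrent = 3


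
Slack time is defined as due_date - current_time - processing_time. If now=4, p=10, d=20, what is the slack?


Slack = due - current_time - processing
= 20 - 4 - 10
= 6


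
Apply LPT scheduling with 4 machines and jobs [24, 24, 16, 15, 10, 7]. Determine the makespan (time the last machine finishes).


Jobs (LPT sorted): [24, 24, 16, 15, 10, 7]
Machines: 4
  J=24 → Machine 1 (load: 0+24=24)
  J=24 → Machine 2 (load: 0+24=24)
  J=16 → Machine 3 (load: 0+16=16)
  J=15 → Machine 4 (load: 0+15=15)
  J=10 → Machine 4 (load: 15+10=25)
  J=7 → Machine 3 (load: 16+7=23)
Machine loads: [24, 24, 23, 25]
Makespan = max = 25 time units


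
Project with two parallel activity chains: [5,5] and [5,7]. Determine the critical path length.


Path A: 5 + 5 = 10
Path B: 5 + 7 = 12
Critical path = longest = max(10, 12)
= 12 (Path B)


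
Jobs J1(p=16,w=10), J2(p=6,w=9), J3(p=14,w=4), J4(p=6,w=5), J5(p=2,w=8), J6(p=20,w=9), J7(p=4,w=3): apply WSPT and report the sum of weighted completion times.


WSPT order (by p/w): J5 → J2 → J4 → J7 → J1 → J6 → J3
  J5: C=2, w·C=8×2=16
  J2: C=8, w·C=9×8=72
  J4: C=14, w·C=5×14=70
  J7: C=18, w·C=3×18=54
  J1: C=34, w·C=10×34=340
  J6: C=54, w·C=9×54=486
  J3: C=68, w·C=4×68=272
Σ w·C = 1310
= 1310


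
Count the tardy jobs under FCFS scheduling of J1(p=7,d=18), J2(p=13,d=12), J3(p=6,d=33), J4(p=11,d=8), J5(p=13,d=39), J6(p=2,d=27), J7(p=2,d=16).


Completion vs due date:
  J1: C=7, d=18 → on time
  J2: C=20, d=12 → TARDY
  J3: C=26, d=33 → on time
  J4: C=37, d=8 → TARDY
  J5: C=50, d=39 → TARDY
  J6: C=52, d=27 → TARDY
  J7: C=54, d=16 → TARDY
Tardy jobs: J2, J4, J5, J6, J7
Count = 5


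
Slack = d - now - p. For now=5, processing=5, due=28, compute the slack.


Slack = due - current_time - processing
= 28 - 5 - 5
= 18


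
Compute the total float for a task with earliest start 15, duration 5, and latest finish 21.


EF = ES + duration = 15 + 5 = 20
LS = LF - duration = 21 - 5 = 16
Total Float = LF - EF = 21 - 20
(or LS - ES = 16 - 15)
= 1


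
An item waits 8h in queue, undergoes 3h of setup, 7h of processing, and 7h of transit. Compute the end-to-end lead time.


Lead time = queue + setup + processing + transit
= 8 + 3 + 7 + 7
= 25 hours


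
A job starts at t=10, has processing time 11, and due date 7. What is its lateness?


Completion = 10 + 11 = 21
Lateness = C - d = 21 - 7
= 14


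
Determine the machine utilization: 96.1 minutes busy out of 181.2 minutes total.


Utilization = busy / total × 100
= 96.1 / 181.2 × 100
= 53.0%


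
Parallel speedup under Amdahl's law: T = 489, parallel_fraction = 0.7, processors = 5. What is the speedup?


Amdahl's law: T_p = T × ((1-p) + p/N)
= 489 × ((1-0.7) + 0.7/5)
= 489 × (0.30 + 0.1400)
= 489 × 0.4400
= 215.16
Speedup = 489/215.16
= 2.27×


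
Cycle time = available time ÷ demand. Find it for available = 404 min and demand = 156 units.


Cycle time = available time / demand
= 404 / 156
= 2.59 min/unit


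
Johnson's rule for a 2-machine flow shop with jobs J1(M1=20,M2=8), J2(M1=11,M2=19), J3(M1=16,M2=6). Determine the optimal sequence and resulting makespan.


Johnson's rule:
Group 1 (M1≤M2, sort by M1): ['J2']
Group 2 (M1>M2, sort desc M2): ['J1', 'J3']
Sequence: J2 → J1 → J3
Makespan calculation:
  J2: M1 done=11, M2 done=30
  J1: M1 done=31, M2 done=39
  J3: M1 done=47, M2 done=53
= Sequence: J2 → J1 → J3, Makespan: 53


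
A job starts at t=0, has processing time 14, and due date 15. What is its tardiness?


Completion = start + processing = 0 + 14 = 14
Tardiness = max(0, C - d) = max(0, 14 - 15)
= max(0, -1)
= 0


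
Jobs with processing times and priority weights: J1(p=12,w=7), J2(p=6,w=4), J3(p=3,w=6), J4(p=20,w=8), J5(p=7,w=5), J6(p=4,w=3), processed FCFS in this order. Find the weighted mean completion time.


Completion times:
  J1: C=12, w×C=7×12=84
  J2: C=18, w×C=4×18=72
  J3: C=21, w×C=6×21=126
  J4: C=41, w×C=8×41=328
  J5: C=48, w×C=5×48=240
  J6: C=52, w×C=3×52=156
Sum w×C = 1006
Sum w = 33
Weighted avg = 1006/33
= 30.48


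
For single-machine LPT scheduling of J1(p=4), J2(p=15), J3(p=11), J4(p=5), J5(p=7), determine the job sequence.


LPT: sort by longest processing time first
  J2: p=15
  J3: p=11
  J5: p=7
  J4: p=5
  J1: p=4
Order: J2 → J3 → J5 → J4 → J1


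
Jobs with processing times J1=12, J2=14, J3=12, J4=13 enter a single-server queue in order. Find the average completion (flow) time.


Completion times:
  J1: completes at 12
  J2: completes at 26
  J3: completes at 38
  J4: completes at 51
Sum = 127
Average = 127/4
= 31.75


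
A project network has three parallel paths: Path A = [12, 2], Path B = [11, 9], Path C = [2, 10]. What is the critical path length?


Path A: 12 + 2 = 14
Path B: 11 + 9 = 20
Path C: 2 + 10 = 12
Critical path = longest = max(14, 20, 12)
= 20 (Path B)


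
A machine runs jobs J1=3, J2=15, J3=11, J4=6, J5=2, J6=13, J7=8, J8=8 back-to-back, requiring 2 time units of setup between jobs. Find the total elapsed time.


Makespan = Σ processing + (n-1) × setup
= (3 + 15 + 11 + 6 + 2 + 13 + 8 + 8) + (8-1)×2
= 66 + 14
= 80 time units


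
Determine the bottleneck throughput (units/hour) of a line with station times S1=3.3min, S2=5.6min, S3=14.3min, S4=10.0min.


Bottleneck = longest station time
Station times: [3.3, 5.6, 14.3, 10.0]
Max = 14.3 min
Rate = 60 / 14.3
= 4.20 units/hour (bottleneck: 14.3min)


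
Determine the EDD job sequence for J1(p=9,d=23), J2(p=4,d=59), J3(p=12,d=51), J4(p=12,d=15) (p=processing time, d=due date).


EDD: sort by earliest due date
  J4: d=15, p=12
  J1: d=23, p=9
  J3: d=51, p=12
  J2: d=59, p=4
Order: J4 → J1 → J3 → J2


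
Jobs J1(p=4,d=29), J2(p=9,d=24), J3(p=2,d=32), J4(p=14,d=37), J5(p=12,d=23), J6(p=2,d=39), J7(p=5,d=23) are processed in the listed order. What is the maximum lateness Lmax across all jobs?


Lateness per job (L = C - d):
  J1: C=4, d=29, L=-25
  J2: C=13, d=24, L=-11
  J3: C=15, d=32, L=-17
  J4: C=29, d=37, L=-8
  J5: C=41, d=23, L=18
  J6: C=43, d=39, L=4
  J7: C=48, d=23, L=25
Lmax = max(-25, -11, -17, -8, 18, 4, 25)
= 25


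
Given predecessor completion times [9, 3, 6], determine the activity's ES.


ES = max of all predecessor completion times
Predecessors: [9, 3, 6]
ES = max(9, 3, 6)
= 9


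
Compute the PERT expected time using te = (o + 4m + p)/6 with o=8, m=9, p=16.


te = (o + 4m + p) / 6
= (8 + 4×9 + 16) / 6
= (8 + 36 + 16) / 6
= 60 / 6
= 10.00


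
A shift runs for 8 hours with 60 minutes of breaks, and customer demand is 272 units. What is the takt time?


Available = 8×60 - 60 = 420 min
Takt time = 420 / 272
= 1.54 min/unit


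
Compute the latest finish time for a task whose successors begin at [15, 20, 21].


LF = min of all successor start times
Successors start at: [15, 20, 21]
LF = min(15, 20, 21)
= 15


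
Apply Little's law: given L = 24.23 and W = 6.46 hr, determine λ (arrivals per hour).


Little's law: L = λW → λ = L / W
= 24.23 / 6.46
= 3.75 per hour


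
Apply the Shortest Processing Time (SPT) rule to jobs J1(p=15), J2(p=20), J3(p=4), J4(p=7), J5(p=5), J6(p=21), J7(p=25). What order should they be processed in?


SPT: sort by shortest processing time
  J3: p=4
  J5: p=5
  J4: p=7
  J1: p=15
  J2: p=20
  J6: p=21
  J7: p=25
Order: J3 → J5 → J4 → J1 → J2 → J6 → J7


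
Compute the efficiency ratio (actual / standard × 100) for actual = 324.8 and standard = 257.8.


Efficiency = (actual / standard) × 100
= (324.8 / 257.8) × 100
= 126.0%


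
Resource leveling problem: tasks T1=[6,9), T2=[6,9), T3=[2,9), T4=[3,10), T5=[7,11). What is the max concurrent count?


Check each time point for overlaps:
  t=7: 5 tasks active (T1, T2, T3, T4, T5)
Max concurrent = 5


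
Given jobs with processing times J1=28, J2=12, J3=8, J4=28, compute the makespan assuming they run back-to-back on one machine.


Sequential makespan: sum all processing times
= 28 + 12 + 8 + 28
= 76 time units


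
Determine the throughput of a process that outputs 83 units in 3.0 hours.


Throughput = units / time
= 83 / 3.0
= 27.7 units/hour


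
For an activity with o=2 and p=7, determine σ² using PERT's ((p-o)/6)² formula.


σ² = ((p - o) / 6)² = (p - o)² / 36
= (7 - 2)² / 36
= 5² / 36
= 25 / 36
= 0.6944


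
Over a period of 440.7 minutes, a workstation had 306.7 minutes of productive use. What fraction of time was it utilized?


Utilization = busy / total × 100
= 306.7 / 440.7 × 100
= 69.6%


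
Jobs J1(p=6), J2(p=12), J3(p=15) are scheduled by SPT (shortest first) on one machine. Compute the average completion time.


SPT order: J1 → J2 → J3
Completion times:
  J1: C=6
  J2: C=18
  J3: C=33
Sum = 57, n = 3
Mean flow = 57/3
= 19.00


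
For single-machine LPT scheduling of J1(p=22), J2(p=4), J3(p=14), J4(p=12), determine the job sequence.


LPT: sort by longest processing time first
  J1: p=22
  J3: p=14
  J4: p=12
  J2: p=4
Order: J1 → J3 → J4 → J2


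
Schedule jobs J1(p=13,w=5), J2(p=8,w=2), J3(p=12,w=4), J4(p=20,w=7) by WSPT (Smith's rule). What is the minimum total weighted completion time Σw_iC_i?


WSPT order (by p/w): J1 → J4 → J3 → J2
  J1: C=13, w·C=5×13=65
  J4: C=33, w·C=7×33=231
  J3: C=45, w·C=4×45=180
  J2: C=53, w·C=2×53=106
Σ w·C = 582
= 582


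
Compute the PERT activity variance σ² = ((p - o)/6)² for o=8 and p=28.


σ² = ((p - o) / 6)² = (p - o)² / 36
= (28 - 8)² / 36
= 20² / 36
= 400 / 36
= 11.1111


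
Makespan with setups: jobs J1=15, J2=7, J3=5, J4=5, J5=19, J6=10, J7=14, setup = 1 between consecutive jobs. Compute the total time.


Makespan = Σ processing + (n-1) × setup
= (15 + 7 + 5 + 5 + 19 + 10 + 14) + (7-1)×1
= 75 + 6
= 81 time units


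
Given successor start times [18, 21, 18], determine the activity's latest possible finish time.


LF = min of all successor start times
Successors start at: [18, 21, 18]
LF = min(18, 21, 18)
= 18


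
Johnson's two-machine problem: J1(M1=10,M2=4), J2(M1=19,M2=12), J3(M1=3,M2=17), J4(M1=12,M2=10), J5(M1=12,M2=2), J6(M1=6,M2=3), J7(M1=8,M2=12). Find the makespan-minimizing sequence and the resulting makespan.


Johnson's rule:
Group 1 (M1≤M2, sort by M1): ['J3', 'J7']
Group 2 (M1>M2, sort desc M2): ['J2', 'J4', 'J1', 'J6', 'J5']
Sequence: J3 → J7 → J2 → J4 → J1 → J6 → J5
Makespan calculation:
  J3: M1 done=3, M2 done=20
  J7: M1 done=11, M2 done=32
  J2: M1 done=30, M2 done=44
  J4: M1 done=42, M2 done=54
  J1: M1 done=52, M2 done=58
  J6: M1 done=58, M2 done=61
  J5: M1 done=70, M2 done=72
= Sequence: J3 → J7 → J2 → J4 → J1 → J6 → J5, Makespan: 72


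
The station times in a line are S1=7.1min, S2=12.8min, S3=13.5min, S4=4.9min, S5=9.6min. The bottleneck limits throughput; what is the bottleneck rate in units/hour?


Bottleneck = longest station time
Station times: [7.1, 12.8, 13.5, 4.9, 9.6]
Max = 13.5 min
Rate = 60 / 13.5
= 4.44 units/hour (bottleneck: 13.5min)


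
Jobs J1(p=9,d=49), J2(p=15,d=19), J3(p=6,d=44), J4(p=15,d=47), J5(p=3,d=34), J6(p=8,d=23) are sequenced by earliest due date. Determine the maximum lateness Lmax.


EDD order: J2 → J6 → J5 → J3 → J4 → J1
Completion and lateness:
  J2: C=15, d=19, L=15-19=-4
  J6: C=23, d=23, L=23-23=0
  J5: C=26, d=34, L=26-34=-8
  J3: C=32, d=44, L=32-44=-12
  J4: C=47, d=47, L=47-47=0
  J1: C=56, d=49, L=56-49=7
Lmax = max(-4, 0, -8, -12, 0, 7)
= 7


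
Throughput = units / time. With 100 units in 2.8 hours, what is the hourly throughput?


Throughput = units / time
= 100 / 2.8
= 35.7 units/hour


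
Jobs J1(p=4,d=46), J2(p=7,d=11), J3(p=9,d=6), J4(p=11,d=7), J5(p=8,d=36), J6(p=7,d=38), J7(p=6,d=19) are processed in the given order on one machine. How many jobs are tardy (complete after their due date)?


Completion vs due date:
  J1: C=4, d=46 → on time
  J2: C=11, d=11 → on time
  J3: C=20, d=6 → TARDY
  J4: C=31, d=7 → TARDY
  J5: C=39, d=36 → TARDY
  J6: C=46, d=38 → TARDY
  J7: C=52, d=19 → TARDY
Tardy jobs: J3, J4, J5, J6, J7
Count = 5


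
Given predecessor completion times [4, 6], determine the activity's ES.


ES = max of all predecessor completion times
Predecessors: [4, 6]
ES = max(4, 6)
= 6


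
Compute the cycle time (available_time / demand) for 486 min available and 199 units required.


Cycle time = available time / demand
= 486 / 199
= 2.44 min/unit


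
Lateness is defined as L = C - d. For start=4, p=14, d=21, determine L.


Completion = 4 + 14 = 18
Lateness = C - d = 18 - 21
= -3


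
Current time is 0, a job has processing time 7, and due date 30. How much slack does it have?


Slack = due - current_time - processing
= 30 - 0 - 7
= 23


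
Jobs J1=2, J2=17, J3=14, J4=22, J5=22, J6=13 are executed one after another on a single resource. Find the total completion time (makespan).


Sequential makespan: sum all processing times
= 2 + 17 + 14 + 22 + 22 + 13
= 90 time units


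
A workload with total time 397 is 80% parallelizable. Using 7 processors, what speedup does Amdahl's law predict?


Amdahl's law: T_p = T × ((1-p) + p/N)
= 397 × ((1-0.8) + 0.8/7)
= 397 × (0.20 + 0.1143)
= 397 × 0.3143
= 124.77
Speedup = 397/124.77
= 3.18×


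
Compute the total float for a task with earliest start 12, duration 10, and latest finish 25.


EF = ES + duration = 12 + 10 = 22
LS = LF - duration = 25 - 10 = 15
Total Float = LF - EF = 25 - 22
(or LS - ES = 15 - 12)
= 3
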